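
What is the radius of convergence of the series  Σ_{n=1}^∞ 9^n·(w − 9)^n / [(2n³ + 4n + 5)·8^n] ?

The ratio of consecutive coefficients is [(2n³ + 4n + 5)/(2(n+1)³ + 4(n+1) + 5)] · 9/8 → 9/8.
Convergence for |w − 9| · 9/8 < 1, i.e. |w − 9| < 8/9. So R = 8/9.

R = 8/9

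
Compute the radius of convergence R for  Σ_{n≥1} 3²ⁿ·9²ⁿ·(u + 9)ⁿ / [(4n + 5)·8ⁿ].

The ratio of consecutive coefficients is [(4n + 5)/(4(n+1) + 5)] · 9·81/8 → 729/8.
The series converges when 729/8 · |u + 9| < 1, giving R = 8/729.

R = 8/729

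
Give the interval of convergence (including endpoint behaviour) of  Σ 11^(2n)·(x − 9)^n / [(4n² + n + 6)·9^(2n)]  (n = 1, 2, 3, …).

[1008/121, 1170/121]

Apply the ratio test: |a_{n+1}| / |a_n| = [(4n² + n + 6)/(4(n+1)² + (n+1) + 6)] · 121/81, which tends to 121/81 as n → ∞.
Thus R = 1/(121/81) = 81/121.
When x = 1170/121, the terms are on the order of 1/n², so the series converges absolutely by comparison with the p-series (p = 2 > 1).
Endpoint x = 1008/121: absolute convergence follows by limit comparison with Σ 1/n².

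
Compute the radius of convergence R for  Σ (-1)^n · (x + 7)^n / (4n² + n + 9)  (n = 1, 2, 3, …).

Apply the ratio test: |a_{n+1}| / |a_n| = (4n² + n + 9)/(4(n+1)² + (n+1) + 9), which tends to 1 as n → ∞.
Convergence for |x + 7| < 1, so R = 1.

R = 1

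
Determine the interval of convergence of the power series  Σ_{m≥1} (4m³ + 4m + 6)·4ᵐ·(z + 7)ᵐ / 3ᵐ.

(-31/4, -25/4)

Apply the ratio test: |a_{m+1}| / |a_m| = [(4(m+1)³ + 4(m+1) + 6)/(4m³ + 4m + 6)] · 4/3, which tends to 4/3 as m → ∞.
The series converges when 4/3 · |z + 7| < 1, giving R = 3/4.
Check z = -25/4: the terms have absolute value of order m³, which does not tend to 0, so the series diverges by the divergence test.
Endpoint z = -31/4: the terms have absolute value of order m³, which does not tend to 0, so the series diverges by the divergence test.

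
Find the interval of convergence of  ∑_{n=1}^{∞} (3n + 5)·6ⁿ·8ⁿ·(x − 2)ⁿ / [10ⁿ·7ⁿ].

The ratio of consecutive coefficients is [(3(n+1) + 5)/(3n + 5)] · 6·8/(10·7) → 24/35.
Thus R = 1/(24/35) = 35/24.
When x = 83/24, the n-th term does not approach 0; divergence by the term test.
When x = 13/24, the terms do not tend to 0, so the series diverges.

(13/24, 83/24)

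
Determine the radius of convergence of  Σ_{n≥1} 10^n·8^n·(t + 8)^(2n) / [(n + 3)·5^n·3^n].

R = √3/4

Apply the ratio test: |a_{n+1}| / |a_n| = [(n + 3)/((n+1) + 3)] · 10·8/(5·3), which tends to 16/3 as n → ∞.
Writing y = (t + 8)², the series in y has radius 3/16, so |t + 8| < √(3/16) and R = √3/4.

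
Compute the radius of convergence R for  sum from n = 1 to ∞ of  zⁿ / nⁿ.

R = ∞

Root test: |a_n|^(1/n) = 1/n → 0.
Since the n-th root of |a_n| tends to 0, the series converges for all real z; R = ∞.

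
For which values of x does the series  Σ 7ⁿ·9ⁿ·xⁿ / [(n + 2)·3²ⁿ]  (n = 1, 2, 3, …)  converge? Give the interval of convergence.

[-1/7, 1/7)

The ratio of consecutive coefficients is [(n + 2)/((n+1) + 2)] · 7·9/9 → 7.
The series converges when 7 · |x| < 1, giving R = 1/7.
Endpoint x = 1/7: comparison with the harmonic series Σ 1/n shows the series diverges.
Endpoint x = -1/7: the terms alternate in sign and decrease monotonically to 0 in absolute value (size ~ c/n), so the alternating series test gives convergence.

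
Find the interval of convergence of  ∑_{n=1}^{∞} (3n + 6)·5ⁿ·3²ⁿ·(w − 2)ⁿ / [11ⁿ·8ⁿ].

Ratio test: |a_{n+1}/a_n| = [(3(n+1) + 6)/(3n + 6)] · 5·9/(11·8) → 45/88 as n → ∞.
Convergence for |w − 2| · 45/88 < 1, i.e. |w − 2| < 88/45. So R = 88/45.
When w = 178/45, the terms do not tend to 0, so the series diverges.
When w = 2/45, the terms have absolute value of order n, which does not tend to 0, so the series diverges by the divergence test.

(2/45, 178/45)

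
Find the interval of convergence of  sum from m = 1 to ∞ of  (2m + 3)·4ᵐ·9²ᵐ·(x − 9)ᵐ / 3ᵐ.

Apply the ratio test: |a_{m+1}| / |a_m| = [(2(m+1) + 3)/(2m + 3)] · 4·81/3, which tends to 108 as m → ∞.
Hence the series converges for |x − 9| < 1/(108) = 1/108, so the radius of convergence is 1/108.
Check x = 973/108: the terms have absolute value of order m, which does not tend to 0, so the series diverges by the divergence test.
Endpoint x = 971/108: the terms have absolute value of order m, which does not tend to 0, so the series diverges by the divergence test.

(971/108, 973/108)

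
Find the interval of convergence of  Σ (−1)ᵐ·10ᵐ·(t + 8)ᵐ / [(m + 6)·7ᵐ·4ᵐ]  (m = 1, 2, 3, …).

(-54/5, -26/5]

By the ratio test, |a_{m+1}/a_m| = [(m + 6)/((m+1) + 6)] · 10/(7·4) → 5/14.
Thus R = 1/(5/14) = 14/5.
Endpoint t = -26/5: convergence follows from the alternating series test (terms decrease monotonically to 0).
Check t = -54/5: comparison with the harmonic series Σ 1/m shows the series diverges.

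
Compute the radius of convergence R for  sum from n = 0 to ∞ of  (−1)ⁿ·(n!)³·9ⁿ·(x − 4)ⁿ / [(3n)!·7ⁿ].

R = 21

By the ratio test, |a_{n+1}/a_n| = (n+1)³/[(3n+1)·(3n+2)·(3n+3)] · 9/7 → 1/21.
Thus R = 1/(1/21) = 21.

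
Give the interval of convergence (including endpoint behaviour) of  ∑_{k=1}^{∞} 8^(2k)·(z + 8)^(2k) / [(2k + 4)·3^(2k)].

(-67/8, -61/8)

The ratio of consecutive coefficients is [(2k + 4)/(2(k+1) + 4)] · 64/9 → 64/9.
Since the exponent of (z + 8) increases by 2 each term, convergence requires |z + 8|² < 9/64, hence R = 3/8.
Endpoint z = -61/8: the terms behave like c/k; limit comparison with the harmonic series gives divergence.
Endpoint z = -67/8: comparison with the harmonic series Σ 1/k shows the series diverges.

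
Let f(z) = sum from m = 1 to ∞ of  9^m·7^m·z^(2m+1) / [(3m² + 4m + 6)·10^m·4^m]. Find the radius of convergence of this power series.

By the ratio test, |a_{m+1}/a_m| = [(3m² + 4m + 6)/(3(m+1)² + 4(m+1) + 6)] · 9·7/(10·4) → 63/40.
Since the exponent of z increases by 2 each term, convergence requires |z|² < 40/63, hence R = 2√70/21.

R = 2√70/21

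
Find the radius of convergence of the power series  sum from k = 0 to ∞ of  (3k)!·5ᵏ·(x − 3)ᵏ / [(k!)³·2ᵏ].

Ratio test: |a_{k+1}/a_k| = (3k+1)·(3k+2)·(3k+3)/(k+1)³ · 5/2 → 135/2 as k → ∞.
Thus R = 1/(135/2) = 2/135.

R = 2/135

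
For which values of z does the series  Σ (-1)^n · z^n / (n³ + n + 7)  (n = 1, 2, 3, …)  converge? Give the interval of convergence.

By the ratio test, |a_{n+1}/a_n| = (n³ + n + 7)/((n+1)³ + (n+1) + 7) → 1.
Hence R = 1.
Endpoint z = 1: the series is dominated by a constant times Σ 1/n³, which converges (p = 3 > 1).
Check z = -1: absolute convergence follows by limit comparison with Σ 1/n³.

[-1, 1]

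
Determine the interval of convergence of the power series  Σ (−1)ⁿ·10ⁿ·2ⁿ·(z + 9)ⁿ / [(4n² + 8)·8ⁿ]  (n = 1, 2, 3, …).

[-47/5, -43/5]

By the ratio test, |a_{n+1}/a_n| = [(4n² + 8)/(4(n+1)² + 8)] · 10·2/8 → 5/2.
The series converges when 5/2 · |z + 9| < 1, giving R = 2/5.
When z = -43/5, the terms are on the order of 1/n², so the series converges absolutely by comparison with the p-series (p = 2 > 1).
Endpoint z = -47/5: absolute convergence follows by limit comparison with Σ 1/n².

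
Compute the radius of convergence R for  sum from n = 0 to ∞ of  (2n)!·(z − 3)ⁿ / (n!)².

Ratio test: |a_{n+1}/a_n| = (2n+1)·(2n+2)/(n+1)² → 4 as n → ∞.
Hence the series converges for |z − 3| < 1/(4) = 1/4, so the radius of convergence is 1/4.

R = 1/4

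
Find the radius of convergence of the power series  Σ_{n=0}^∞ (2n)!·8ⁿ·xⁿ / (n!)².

R = 1/32

Ratio test: |a_{n+1}/a_n| = (2n+1)·(2n+2)/(n+1)² · 8 → 32 as n → ∞.
The series converges when 32 · |x| < 1, giving R = 1/32.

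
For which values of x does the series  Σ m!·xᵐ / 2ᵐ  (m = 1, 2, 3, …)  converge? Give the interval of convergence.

Apply the ratio test: |a_{m+1}| / |a_m| = (m+1) · 1/2, which tends to ∞ as m → ∞.
The terms grow without bound for any x ≠ 0, so R = 0 (convergence only at x = 0).

{0}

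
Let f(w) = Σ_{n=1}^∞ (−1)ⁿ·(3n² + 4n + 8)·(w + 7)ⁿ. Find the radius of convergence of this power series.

By the ratio test, |a_{n+1}/a_n| = (3(n+1)² + 4(n+1) + 8)/(3n² + 4n + 8) → 1.
Convergence for |w + 7| < 1, so R = 1.

R = 1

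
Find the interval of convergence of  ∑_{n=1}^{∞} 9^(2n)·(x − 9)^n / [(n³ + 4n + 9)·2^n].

Apply the ratio test: |a_{n+1}| / |a_n| = [(n³ + 4n + 9)/((n+1)³ + 4(n+1) + 9)] · 81/2, which tends to 81/2 as n → ∞.
Convergence for |x − 9| · 81/2 < 1, i.e. |x − 9| < 2/81. So R = 2/81.
When x = 731/81, absolute convergence follows by limit comparison with Σ 1/n³.
Check x = 727/81: absolute convergence follows by limit comparison with Σ 1/n³.

[727/81, 731/81]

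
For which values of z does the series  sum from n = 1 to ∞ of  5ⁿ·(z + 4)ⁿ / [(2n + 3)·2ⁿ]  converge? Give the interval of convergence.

[-22/5, -18/5)

Apply the ratio test: |a_{n+1}| / |a_n| = [(2n + 3)/(2(n+1) + 3)] · 5/2, which tends to 5/2 as n → ∞.
Thus R = 1/(5/2) = 2/5.
When z = -18/5, comparison with the harmonic series Σ 1/n shows the series diverges.
Check z = -22/5: the terms alternate in sign and decrease monotonically to 0 in absolute value (size ~ c/n), so the alternating series test gives convergence.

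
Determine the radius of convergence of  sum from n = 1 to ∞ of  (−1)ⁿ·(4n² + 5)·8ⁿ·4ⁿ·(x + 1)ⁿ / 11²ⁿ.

By the ratio test, |a_{n+1}/a_n| = [(4(n+1)² + 5)/(4n² + 5)] · 8·4/121 → 32/121.
The series converges when 32/121 · |x + 1| < 1, giving R = 121/32.

R = 121/32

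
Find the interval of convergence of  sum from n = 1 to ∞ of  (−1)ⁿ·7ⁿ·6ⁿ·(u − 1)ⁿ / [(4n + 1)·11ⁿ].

Apply the ratio test: |a_{n+1}| / |a_n| = [(4n + 1)/(4(n+1) + 1)] · 7·6/11, which tends to 42/11 as n → ∞.
The series converges when 42/11 · |u − 1| < 1, giving R = 11/42.
Check u = 53/42: convergence follows from the alternating series test (terms decrease monotonically to 0).
Endpoint u = 31/42: comparison with the harmonic series Σ 1/n shows the series diverges.

(31/42, 53/42]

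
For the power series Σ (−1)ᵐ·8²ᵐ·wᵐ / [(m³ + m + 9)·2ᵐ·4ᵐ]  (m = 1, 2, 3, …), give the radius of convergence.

Apply the ratio test: |a_{m+1}| / |a_m| = [(m³ + m + 9)/((m+1)³ + (m+1) + 9)] · 64/(2·4), which tends to 8 as m → ∞.
Hence the series converges for |w| < 1/(8) = 1/8, so the radius of convergence is 1/8.

R = 1/8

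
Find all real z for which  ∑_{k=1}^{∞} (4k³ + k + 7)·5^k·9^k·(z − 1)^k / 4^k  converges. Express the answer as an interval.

(41/45, 49/45)

Apply the ratio test: |a_{k+1}| / |a_k| = [(4(k+1)³ + (k+1) + 7)/(4k³ + k + 7)] · 5·9/4, which tends to 45/4 as k → ∞.
Convergence for |z − 1| · 45/4 < 1, i.e. |z − 1| < 4/45. So R = 4/45.
At z = 49/45: the k-th term does not approach 0; divergence by the term test.
Endpoint z = 41/45: the terms do not tend to 0, so the series diverges.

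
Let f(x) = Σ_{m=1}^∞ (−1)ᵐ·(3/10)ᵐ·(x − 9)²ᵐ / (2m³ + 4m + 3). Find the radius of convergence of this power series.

R = √30/3

By the ratio test, |a_{m+1}/a_m| = [(2m³ + 4m + 3)/(2(m+1)³ + 4(m+1) + 3)] · 3/10 → 3/10.
Writing y = (x − 9)², the series in y has radius 10/3, so |x − 9| < √(10/3) and R = √30/3.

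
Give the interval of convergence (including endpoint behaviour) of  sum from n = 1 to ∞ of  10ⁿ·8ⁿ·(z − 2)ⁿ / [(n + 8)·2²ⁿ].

[39/20, 41/20)

Ratio test: |a_{n+1}/a_n| = [(n + 8)/((n+1) + 8)] · 10·8/4 → 20 as n → ∞.
Hence the series converges for |z − 2| < 1/(20) = 1/20, so the radius of convergence is 1/20.
Check z = 41/20: the terms behave like c/n; limit comparison with the harmonic series gives divergence.
Endpoint z = 39/20: convergence follows from the alternating series test (terms decrease monotonically to 0).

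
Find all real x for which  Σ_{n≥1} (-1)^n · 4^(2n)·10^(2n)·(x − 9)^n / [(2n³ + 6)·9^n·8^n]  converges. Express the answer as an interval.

By the ratio test, |a_{n+1}/a_n| = [(2n³ + 6)/(2(n+1)³ + 6)] · 16·100/(9·8) → 200/9.
Hence the series converges for |x − 9| < 1/(200/9) = 9/200, so the radius of convergence is 9/200.
When x = 1809/200, the series is dominated by a constant times Σ 1/n³, which converges (p = 3 > 1).
When x = 1791/200, the series is dominated by a constant times Σ 1/n³, which converges (p = 3 > 1).

[1791/200, 1809/200]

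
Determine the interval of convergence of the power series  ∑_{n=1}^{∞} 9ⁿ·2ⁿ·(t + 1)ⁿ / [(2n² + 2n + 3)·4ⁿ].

By the ratio test, |a_{n+1}/a_n| = [(2n² + 2n + 3)/(2(n+1)² + 2(n+1) + 3)] · 9·2/4 → 9/2.
Convergence for |t + 1| · 9/2 < 1, i.e. |t + 1| < 2/9. So R = 2/9.
At t = -7/9: the terms are on the order of 1/n², so the series converges absolutely by comparison with the p-series (p = 2 > 1).
When t = -11/9, the series is dominated by a constant times Σ 1/n², which converges (p = 2 > 1).

[-11/9, -7/9]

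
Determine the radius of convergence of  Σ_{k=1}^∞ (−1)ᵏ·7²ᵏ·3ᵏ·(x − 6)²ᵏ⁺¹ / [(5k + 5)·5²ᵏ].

Apply the ratio test: |a_{k+1}| / |a_k| = [(5k + 5)/(5(k+1) + 5)] · 49·3/25, which tends to 147/25 as k → ∞.
Writing y = (x − 6)², the series in y has radius 25/147, so |x − 6| < √(25/147) and R = 5√3/21.

R = 5√3/21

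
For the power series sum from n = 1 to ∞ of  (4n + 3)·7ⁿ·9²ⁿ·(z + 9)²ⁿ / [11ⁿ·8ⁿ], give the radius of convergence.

R = 2√154/63

Apply the ratio test: |a_{n+1}| / |a_n| = [(4(n+1) + 3)/(4n + 3)] · 7·81/(11·8), which tends to 567/88 as n → ∞.
Since the exponent of (z + 9) increases by 2 each term, convergence requires |z + 9|² < 88/567, hence R = 2√154/63.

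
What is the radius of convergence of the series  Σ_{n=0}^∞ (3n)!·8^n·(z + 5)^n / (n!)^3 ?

R = 1/216

The ratio of consecutive coefficients is (3n+1)·(3n+2)·(3n+3)/(n+1)³ · 8 → 216.
Convergence for |z + 5| · 216 < 1, i.e. |z + 5| < 1/216. So R = 1/216.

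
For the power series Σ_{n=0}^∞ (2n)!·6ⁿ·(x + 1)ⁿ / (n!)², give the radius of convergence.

Ratio test: |a_{n+1}/a_n| = (2n+1)·(2n+2)/(n+1)² · 6 → 24 as n → ∞.
Hence the series converges for |x + 1| < 1/(24) = 1/24, so the radius of convergence is 1/24.

R = 1/24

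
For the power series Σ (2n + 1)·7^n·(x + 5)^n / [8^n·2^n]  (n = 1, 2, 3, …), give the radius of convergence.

R = 16/7

The ratio of consecutive coefficients is [(2(n+1) + 1)/(2n + 1)] · 7/(8·2) → 7/16.
The series converges when 7/16 · |x + 5| < 1, giving R = 16/7.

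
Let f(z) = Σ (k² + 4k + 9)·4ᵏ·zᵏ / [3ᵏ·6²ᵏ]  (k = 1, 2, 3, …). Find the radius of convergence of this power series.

R = 27

By the ratio test, |a_{k+1}/a_k| = [((k+1)² + 4(k+1) + 9)/(k² + 4k + 9)] · 4/(3·36) → 1/27.
Thus R = 1/(1/27) = 27.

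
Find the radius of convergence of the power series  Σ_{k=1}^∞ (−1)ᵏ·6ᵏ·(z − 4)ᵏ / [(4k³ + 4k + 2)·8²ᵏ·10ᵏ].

R = 320/3

Apply the ratio test: |a_{k+1}| / |a_k| = [(4k³ + 4k + 2)/(4(k+1)³ + 4(k+1) + 2)] · 6/(64·10), which tends to 3/320 as k → ∞.
The series converges when 3/320 · |z − 4| < 1, giving R = 320/3.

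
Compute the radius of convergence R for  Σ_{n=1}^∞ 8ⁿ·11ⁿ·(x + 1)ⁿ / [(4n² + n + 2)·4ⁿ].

R = 1/22

Ratio test: |a_{n+1}/a_n| = [(4n² + n + 2)/(4(n+1)² + (n+1) + 2)] · 8·11/4 → 22 as n → ∞.
Thus R = 1/(22) = 1/22.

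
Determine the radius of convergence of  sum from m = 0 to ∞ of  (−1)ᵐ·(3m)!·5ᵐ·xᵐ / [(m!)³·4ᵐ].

R = 4/135

By the ratio test, |a_{m+1}/a_m| = (3m+1)·(3m+2)·(3m+3)/(m+1)³ · 5/4 → 135/4.
Convergence for |x| · 135/4 < 1, i.e. |x| < 4/135. So R = 4/135.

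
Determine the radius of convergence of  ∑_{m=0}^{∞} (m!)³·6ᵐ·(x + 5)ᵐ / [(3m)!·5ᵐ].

R = 45/2

Ratio test: |a_{m+1}/a_m| = (m+1)³/[(3m+1)·(3m+2)·(3m+3)] · 6/5 → 2/45 as m → ∞.
The series converges when 2/45 · |x + 5| < 1, giving R = 45/2.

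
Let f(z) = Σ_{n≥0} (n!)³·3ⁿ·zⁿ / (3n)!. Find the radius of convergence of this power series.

The ratio of consecutive coefficients is (n+1)³/[(3n+1)·(3n+2)·(3n+3)] · 3 → 1/9.
Convergence for |z| · 1/9 < 1, i.e. |z| < 9. So R = 9.

R = 9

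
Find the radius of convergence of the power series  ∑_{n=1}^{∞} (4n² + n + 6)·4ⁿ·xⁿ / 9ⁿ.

By the ratio test, |a_{n+1}/a_n| = [(4(n+1)² + (n+1) + 6)/(4n² + n + 6)] · 4/9 → 4/9.
Thus R = 1/(4/9) = 9/4.

R = 9/4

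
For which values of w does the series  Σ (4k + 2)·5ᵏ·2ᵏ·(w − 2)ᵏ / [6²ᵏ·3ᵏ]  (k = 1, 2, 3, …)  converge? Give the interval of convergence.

(-44/5, 64/5)

By the ratio test, |a_{k+1}/a_k| = [(4(k+1) + 2)/(4k + 2)] · 5·2/(36·3) → 5/54.
Convergence for |w − 2| · 5/54 < 1, i.e. |w − 2| < 54/5. So R = 54/5.
Endpoint w = 64/5: the terms have absolute value of order k, which does not tend to 0, so the series diverges by the divergence test.
Endpoint w = -44/5: the terms do not tend to 0, so the series diverges.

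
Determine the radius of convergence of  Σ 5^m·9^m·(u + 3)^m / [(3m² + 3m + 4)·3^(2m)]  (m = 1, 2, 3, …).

R = 1/5

Apply the ratio test: |a_{m+1}| / |a_m| = [(3m² + 3m + 4)/(3(m+1)² + 3(m+1) + 4)] · 5·9/9, which tends to 5 as m → ∞.
The series converges when 5 · |u + 3| < 1, giving R = 1/5.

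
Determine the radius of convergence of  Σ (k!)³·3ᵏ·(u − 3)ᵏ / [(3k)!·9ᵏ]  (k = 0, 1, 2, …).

Ratio test: |a_{k+1}/a_k| = (k+1)³/[(3k+1)·(3k+2)·(3k+3)] · 3/9 → 1/81 as k → ∞.
The series converges when 1/81 · |u − 3| < 1, giving R = 81.

R = 81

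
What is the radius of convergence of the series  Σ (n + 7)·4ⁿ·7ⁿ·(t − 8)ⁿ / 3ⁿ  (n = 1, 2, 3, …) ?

The ratio of consecutive coefficients is [((n+1) + 7)/(n + 7)] · 4·7/3 → 28/3.
The series converges when 28/3 · |t − 8| < 1, giving R = 3/28.

R = 3/28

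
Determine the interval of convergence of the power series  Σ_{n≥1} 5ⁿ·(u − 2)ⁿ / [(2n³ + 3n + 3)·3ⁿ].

By the ratio test, |a_{n+1}/a_n| = [(2n³ + 3n + 3)/(2(n+1)³ + 3(n+1) + 3)] · 5/3 → 5/3.
Convergence for |u − 2| · 5/3 < 1, i.e. |u − 2| < 3/5. So R = 3/5.
Endpoint u = 13/5: the series is dominated by a constant times Σ 1/n³, which converges (p = 3 > 1).
Check u = 7/5: absolute convergence follows by limit comparison with Σ 1/n³.

[7/5, 13/5]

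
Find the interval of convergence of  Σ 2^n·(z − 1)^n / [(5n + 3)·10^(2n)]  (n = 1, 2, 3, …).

Apply the ratio test: |a_{n+1}| / |a_n| = [(5n + 3)/(5(n+1) + 3)] · 2/100, which tends to 1/50 as n → ∞.
Thus R = 1/(1/50) = 50.
Endpoint z = 51: the terms behave like c/n; limit comparison with the harmonic series gives divergence.
When z = -49, the terms alternate in sign and decrease monotonically to 0 in absolute value (size ~ c/n), so the alternating series test gives convergence.

[-49, 51)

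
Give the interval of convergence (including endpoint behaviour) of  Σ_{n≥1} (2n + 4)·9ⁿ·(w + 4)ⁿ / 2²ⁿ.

The ratio of consecutive coefficients is [(2(n+1) + 4)/(2n + 4)] · 9/4 → 9/4.
Convergence for |w + 4| · 9/4 < 1, i.e. |w + 4| < 4/9. So R = 4/9.
Endpoint w = -32/9: the terms do not tend to 0, so the series diverges.
When w = -40/9, the terms do not tend to 0, so the series diverges.

(-40/9, -32/9)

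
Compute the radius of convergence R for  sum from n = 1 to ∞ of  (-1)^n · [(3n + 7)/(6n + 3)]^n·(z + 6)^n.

R = 2

By the Cauchy root test, |a_n|^(1/n) = (3n + 7)/(6n + 3) → 1/2.
Hence the series converges for |z + 6| < 1/(1/2) = 2, so the radius of convergence is 2.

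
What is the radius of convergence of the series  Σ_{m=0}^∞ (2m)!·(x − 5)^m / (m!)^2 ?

The ratio of consecutive coefficients is (2m+1)·(2m+2)/(m+1)² → 4.
The series converges when 4 · |x − 5| < 1, giving R = 1/4.

R = 1/4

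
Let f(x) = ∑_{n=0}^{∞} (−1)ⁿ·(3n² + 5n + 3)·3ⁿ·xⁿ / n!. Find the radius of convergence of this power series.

R = ∞

Ratio test: |a_{n+1}/a_n| = (3(n+1)² + 5(n+1) + 3)/(3n² + 5n + 3) · 3 · 1/(n+1) → 0 as n → ∞.
Since the limit is 0 < 1 for every x, the series converges on all of ℝ and R = ∞.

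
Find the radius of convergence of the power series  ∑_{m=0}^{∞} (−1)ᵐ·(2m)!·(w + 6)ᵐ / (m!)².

By the ratio test, |a_{m+1}/a_m| = (2m+1)·(2m+2)/(m+1)² → 4.
Hence the series converges for |w + 6| < 1/(4) = 1/4, so the radius of convergence is 1/4.

R = 1/4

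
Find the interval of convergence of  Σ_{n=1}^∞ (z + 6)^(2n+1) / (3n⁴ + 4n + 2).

By the ratio test, |a_{n+1}/a_n| = (3n⁴ + 4n + 2)/(3(n+1)⁴ + 4(n+1) + 2) → 1.
Since the exponent of (z + 6) increases by 2 each term, convergence requires |z + 6|² < 1, hence R = 1.
When z = -5, the series is dominated by a constant times Σ 1/n⁴, which converges (p = 4 > 1).
At z = -7: absolute convergence follows by limit comparison with Σ 1/n⁴.

[-7, -5]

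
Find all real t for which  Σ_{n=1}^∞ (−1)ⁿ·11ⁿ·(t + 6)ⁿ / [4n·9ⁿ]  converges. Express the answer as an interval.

The ratio of consecutive coefficients is [4n/4(n+1)] · 11/9 → 11/9.
Convergence for |t + 6| · 11/9 < 1, i.e. |t + 6| < 9/11. So R = 9/11.
Endpoint t = -57/11: the terms alternate in sign and decrease monotonically to 0 in absolute value (size ~ c/n), so the alternating series test gives convergence.
When t = -75/11, the terms are asymptotic to a nonzero constant times 1/n, so the series diverges by limit comparison with Σ 1/n.

(-75/11, -57/11]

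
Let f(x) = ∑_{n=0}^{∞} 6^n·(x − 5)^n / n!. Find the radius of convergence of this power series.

R = ∞

The ratio of consecutive coefficients is 6 · 1/(n+1) → 0.
The ratio tends to 0 regardless of x, hence R = ∞.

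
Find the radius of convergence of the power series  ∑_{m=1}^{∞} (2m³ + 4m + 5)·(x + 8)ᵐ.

R = 1

The ratio of consecutive coefficients is (2(m+1)³ + 4(m+1) + 5)/(2m³ + 4m + 5) → 1.
So the series converges when |x + 8| < 1 and diverges when |x + 8| > 1; R = 1.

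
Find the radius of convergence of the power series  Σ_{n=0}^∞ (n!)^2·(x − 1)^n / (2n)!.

R = 4

The ratio of consecutive coefficients is (n+1)²/[(2n+1)·(2n+2)] → 1/4.
Convergence for |x − 1| · 1/4 < 1, i.e. |x − 1| < 4. So R = 4.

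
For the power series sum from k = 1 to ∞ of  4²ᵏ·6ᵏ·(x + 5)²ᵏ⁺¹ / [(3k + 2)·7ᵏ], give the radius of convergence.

By the ratio test, |a_{k+1}/a_k| = [(3k + 2)/(3(k+1) + 2)] · 16·6/7 → 96/7.
Successive powers of (x + 5) differ by 2, so the series converges when |x + 5|² · 96/7 < 1, i.e. |x + 5| < √(7/96). So R = √42/24.

R = √42/24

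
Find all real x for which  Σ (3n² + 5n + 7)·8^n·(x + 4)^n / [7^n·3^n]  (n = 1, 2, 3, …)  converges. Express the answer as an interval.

Apply the ratio test: |a_{n+1}| / |a_n| = [(3(n+1)² + 5(n+1) + 7)/(3n² + 5n + 7)] · 8/(7·3), which tends to 8/21 as n → ∞.
Convergence for |x + 4| · 8/21 < 1, i.e. |x + 4| < 21/8. So R = 21/8.
At x = -11/8: the n-th term does not approach 0; divergence by the term test.
Endpoint x = -53/8: the terms do not tend to 0, so the series diverges.

(-53/8, -11/8)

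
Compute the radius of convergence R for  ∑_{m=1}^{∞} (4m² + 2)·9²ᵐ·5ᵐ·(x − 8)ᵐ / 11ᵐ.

The ratio of consecutive coefficients is [(4(m+1)² + 2)/(4m² + 2)] · 81·5/11 → 405/11.
Hence the series converges for |x − 8| < 1/(405/11) = 11/405, so the radius of convergence is 11/405.

R = 11/405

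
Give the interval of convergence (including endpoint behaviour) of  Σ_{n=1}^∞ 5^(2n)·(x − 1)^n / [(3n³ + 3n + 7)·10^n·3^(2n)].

[-13/5, 23/5]

The ratio of consecutive coefficients is [(3n³ + 3n + 7)/(3(n+1)³ + 3(n+1) + 7)] · 25/(10·9) → 5/18.
The series converges when 5/18 · |x − 1| < 1, giving R = 18/5.
At x = 23/5: absolute convergence follows by limit comparison with Σ 1/n³.
Endpoint x = -13/5: the terms are on the order of 1/n³, so the series converges absolutely by comparison with the p-series (p = 3 > 1).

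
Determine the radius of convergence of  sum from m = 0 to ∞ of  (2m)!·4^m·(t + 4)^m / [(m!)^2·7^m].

Ratio test: |a_{m+1}/a_m| = (2m+1)·(2m+2)/(m+1)² · 4/7 → 16/7 as m → ∞.
Convergence for |t + 4| · 16/7 < 1, i.e. |t + 4| < 7/16. So R = 7/16.

R = 7/16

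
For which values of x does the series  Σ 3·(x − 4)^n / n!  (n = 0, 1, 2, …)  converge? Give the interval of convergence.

By the ratio test, |a_{n+1}/a_n| = 3/3 · 1/(n+1) → 0.
The ratio tends to 0 regardless of x, hence R = ∞.

(−∞, ∞)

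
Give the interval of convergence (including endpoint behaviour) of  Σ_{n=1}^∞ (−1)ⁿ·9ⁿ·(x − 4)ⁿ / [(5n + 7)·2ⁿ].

By the ratio test, |a_{n+1}/a_n| = [(5n + 7)/(5(n+1) + 7)] · 9/2 → 9/2.
Convergence for |x − 4| · 9/2 < 1, i.e. |x − 4| < 2/9. So R = 2/9.
At x = 38/9: an alternating series whose terms decrease to 0 in absolute value, so it converges by the Leibniz criterion.
When x = 34/9, the terms behave like c/n; limit comparison with the harmonic series gives divergence.

(34/9, 38/9]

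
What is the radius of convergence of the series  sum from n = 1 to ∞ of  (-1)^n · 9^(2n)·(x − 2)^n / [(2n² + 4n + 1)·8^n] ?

R = 8/81

The ratio of consecutive coefficients is [(2n² + 4n + 1)/(2(n+1)² + 4(n+1) + 1)] · 81/8 → 81/8.
Hence the series converges for |x − 2| < 1/(81/8) = 8/81, so the radius of convergence is 8/81.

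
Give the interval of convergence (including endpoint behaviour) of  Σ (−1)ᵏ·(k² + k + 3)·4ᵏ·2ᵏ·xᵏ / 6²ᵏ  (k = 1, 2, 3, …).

(-9/2, 9/2)

Ratio test: |a_{k+1}/a_k| = [((k+1)² + (k+1) + 3)/(k² + k + 3)] · 4·2/36 → 2/9 as k → ∞.
Thus R = 1/(2/9) = 9/2.
At x = 9/2: the terms do not tend to 0, so the series diverges.
At x = -9/2: the k-th term does not approach 0; divergence by the term test.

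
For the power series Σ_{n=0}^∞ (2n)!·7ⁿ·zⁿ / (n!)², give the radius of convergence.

R = 1/28

By the ratio test, |a_{n+1}/a_n| = (2n+1)·(2n+2)/(n+1)² · 7 → 28.
The series converges when 28 · |z| < 1, giving R = 1/28.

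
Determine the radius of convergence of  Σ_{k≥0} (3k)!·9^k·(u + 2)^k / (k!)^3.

The ratio of consecutive coefficients is (3k+1)·(3k+2)·(3k+3)/(k+1)³ · 9 → 243.
Convergence for |u + 2| · 243 < 1, i.e. |u + 2| < 1/243. So R = 1/243.

R = 1/243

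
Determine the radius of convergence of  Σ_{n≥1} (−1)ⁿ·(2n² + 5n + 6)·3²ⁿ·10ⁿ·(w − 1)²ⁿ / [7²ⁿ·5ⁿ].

Apply the ratio test: |a_{n+1}| / |a_n| = [(2(n+1)² + 5(n+1) + 6)/(2n² + 5n + 6)] · 9·10/(49·5), which tends to 18/49 as n → ∞.
Since the exponent of (w − 1) increases by 2 each term, convergence requires |w − 1|² < 49/18, hence R = 7√2/6.

R = 7√2/6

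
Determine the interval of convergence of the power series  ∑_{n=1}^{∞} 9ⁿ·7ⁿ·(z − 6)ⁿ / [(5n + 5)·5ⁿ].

By the ratio test, |a_{n+1}/a_n| = [(5n + 5)/(5(n+1) + 5)] · 9·7/5 → 63/5.
Hence the series converges for |z − 6| < 1/(63/5) = 5/63, so the radius of convergence is 5/63.
Check z = 383/63: comparison with the harmonic series Σ 1/n shows the series diverges.
When z = 373/63, an alternating series whose terms decrease to 0 in absolute value, so it converges by the Leibniz criterion.

[373/63, 383/63)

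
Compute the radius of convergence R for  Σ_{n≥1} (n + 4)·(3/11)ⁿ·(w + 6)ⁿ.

By the ratio test, |a_{n+1}/a_n| = [((n+1) + 4)/(n + 4)] · 3/11 → 3/11.
Convergence for |w + 6| · 3/11 < 1, i.e. |w + 6| < 11/3. So R = 11/3.

R = 11/3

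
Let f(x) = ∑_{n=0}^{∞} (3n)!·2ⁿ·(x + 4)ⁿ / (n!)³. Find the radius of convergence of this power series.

The ratio of consecutive coefficients is (3n+1)·(3n+2)·(3n+3)/(n+1)³ · 2 → 54.
Hence the series converges for |x + 4| < 1/(54) = 1/54, so the radius of convergence is 1/54.

R = 1/54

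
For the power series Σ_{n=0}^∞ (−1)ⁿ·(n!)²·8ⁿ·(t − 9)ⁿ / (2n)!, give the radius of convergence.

R = 1/2

The ratio of consecutive coefficients is (n+1)²/[(2n+1)·(2n+2)] · 8 → 2.
Thus R = 1/(2) = 1/2.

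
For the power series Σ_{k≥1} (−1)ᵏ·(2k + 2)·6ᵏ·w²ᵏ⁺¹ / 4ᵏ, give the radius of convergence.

By the ratio test, |a_{k+1}/a_k| = [(2(k+1) + 2)/(2k + 2)] · 6/4 → 3/2.
Writing y = w², the series in y has radius 2/3, so |w| < √(2/3) and R = √6/3.

R = √6/3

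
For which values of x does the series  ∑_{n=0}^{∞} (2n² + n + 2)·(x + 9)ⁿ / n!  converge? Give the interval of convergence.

The ratio of consecutive coefficients is (2(n+1)² + (n+1) + 2)/(2n² + n + 2) · 1/(n+1) → 0.
Since the limit is 0 < 1 for every x, the series converges on all of ℝ and R = ∞.

(−∞, ∞)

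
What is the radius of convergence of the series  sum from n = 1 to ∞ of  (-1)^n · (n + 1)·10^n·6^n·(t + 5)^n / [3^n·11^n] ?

Ratio test: |a_{n+1}/a_n| = [((n+1) + 1)/(n + 1)] · 10·6/(3·11) → 20/11 as n → ∞.
Thus R = 1/(20/11) = 11/20.

R = 11/20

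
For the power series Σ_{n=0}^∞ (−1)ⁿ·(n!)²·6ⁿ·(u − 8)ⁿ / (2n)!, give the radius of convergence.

By the ratio test, |a_{n+1}/a_n| = (n+1)²/[(2n+1)·(2n+2)] · 6 → 3/2.
The series converges when 3/2 · |u − 8| < 1, giving R = 2/3.

R = 2/3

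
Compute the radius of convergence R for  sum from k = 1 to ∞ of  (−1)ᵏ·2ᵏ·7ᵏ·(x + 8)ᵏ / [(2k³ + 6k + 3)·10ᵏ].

Apply the ratio test: |a_{k+1}| / |a_k| = [(2k³ + 6k + 3)/(2(k+1)³ + 6(k+1) + 3)] · 2·7/10, which tends to 7/5 as k → ∞.
Hence the series converges for |x + 8| < 1/(7/5) = 5/7, so the radius of convergence is 5/7.

R = 5/7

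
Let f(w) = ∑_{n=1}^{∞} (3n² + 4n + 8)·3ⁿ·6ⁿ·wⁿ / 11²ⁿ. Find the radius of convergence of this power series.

R = 121/18

Ratio test: |a_{n+1}/a_n| = [(3(n+1)² + 4(n+1) + 8)/(3n² + 4n + 8)] · 3·6/121 → 18/121 as n → ∞.
Convergence for |w| · 18/121 < 1, i.e. |w| < 121/18. So R = 121/18.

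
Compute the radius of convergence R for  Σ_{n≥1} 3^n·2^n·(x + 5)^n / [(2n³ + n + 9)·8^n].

R = 4/3

By the ratio test, |a_{n+1}/a_n| = [(2n³ + n + 9)/(2(n+1)³ + (n+1) + 9)] · 3·2/8 → 3/4.
Hence the series converges for |x + 5| < 1/(3/4) = 4/3, so the radius of convergence is 4/3.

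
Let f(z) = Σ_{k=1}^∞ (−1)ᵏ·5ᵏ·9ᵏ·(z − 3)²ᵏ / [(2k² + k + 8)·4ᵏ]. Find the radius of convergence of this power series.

The ratio of consecutive coefficients is [(2k² + k + 8)/(2(k+1)² + (k+1) + 8)] · 5·9/4 → 45/4.
Since the exponent of (z − 3) increases by 2 each term, convergence requires |z − 3|² < 4/45, hence R = 2√5/15.

R = 2√5/15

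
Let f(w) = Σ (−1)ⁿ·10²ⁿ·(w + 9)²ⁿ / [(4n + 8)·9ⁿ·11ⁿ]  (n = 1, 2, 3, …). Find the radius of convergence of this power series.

The ratio of consecutive coefficients is [(4n + 8)/(4(n+1) + 8)] · 100/(9·11) → 100/99.
Writing y = (w + 9)², the series in y has radius 99/100, so |w + 9| < √(99/100) and R = 3√11/10.

R = 3√11/10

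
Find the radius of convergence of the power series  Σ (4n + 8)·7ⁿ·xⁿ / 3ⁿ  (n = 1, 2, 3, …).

Apply the ratio test: |a_{n+1}| / |a_n| = [(4(n+1) + 8)/(4n + 8)] · 7/3, which tends to 7/3 as n → ∞.
Hence the series converges for |x| < 1/(7/3) = 3/7, so the radius of convergence is 3/7.

R = 3/7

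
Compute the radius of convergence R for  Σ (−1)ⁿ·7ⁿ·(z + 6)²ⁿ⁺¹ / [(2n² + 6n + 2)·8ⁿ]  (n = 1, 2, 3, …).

Apply the ratio test: |a_{n+1}| / |a_n| = [(2n² + 6n + 2)/(2(n+1)² + 6(n+1) + 2)] · 7/8, which tends to 7/8 as n → ∞.
Successive powers of (z + 6) differ by 2, so the series converges when |z + 6|² · 7/8 < 1, i.e. |z + 6| < √(8/7). So R = 2√14/7.

R = 2√14/7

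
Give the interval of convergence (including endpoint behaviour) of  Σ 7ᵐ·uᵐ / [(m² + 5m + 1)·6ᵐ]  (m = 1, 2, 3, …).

By the ratio test, |a_{m+1}/a_m| = [(m² + 5m + 1)/((m+1)² + 5(m+1) + 1)] · 7/6 → 7/6.
Thus R = 1/(7/6) = 6/7.
When u = 6/7, the series is dominated by a constant times Σ 1/m², which converges (p = 2 > 1).
At u = -6/7: absolute convergence follows by limit comparison with Σ 1/m².

[-6/7, 6/7]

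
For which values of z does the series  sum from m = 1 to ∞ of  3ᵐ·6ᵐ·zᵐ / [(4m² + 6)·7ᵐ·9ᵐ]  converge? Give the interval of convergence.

[-7/2, 7/2]

Apply the ratio test: |a_{m+1}| / |a_m| = [(4m² + 6)/(4(m+1)² + 6)] · 3·6/(7·9), which tends to 2/7 as m → ∞.
Convergence for |z| · 2/7 < 1, i.e. |z| < 7/2. So R = 7/2.
Endpoint z = 7/2: absolute convergence follows by limit comparison with Σ 1/m².
At z = -7/2: the series is dominated by a constant times Σ 1/m², which converges (p = 2 > 1).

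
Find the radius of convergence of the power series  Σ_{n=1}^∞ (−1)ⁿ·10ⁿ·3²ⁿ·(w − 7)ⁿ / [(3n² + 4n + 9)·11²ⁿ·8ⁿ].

By the ratio test, |a_{n+1}/a_n| = [(3n² + 4n + 9)/(3(n+1)² + 4(n+1) + 9)] · 10·9/(121·8) → 45/484.
Thus R = 1/(45/484) = 484/45.

R = 484/45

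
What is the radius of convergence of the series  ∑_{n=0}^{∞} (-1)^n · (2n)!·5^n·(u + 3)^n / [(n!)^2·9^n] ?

Ratio test: |a_{n+1}/a_n| = (2n+1)·(2n+2)/(n+1)² · 5/9 → 20/9 as n → ∞.
Hence the series converges for |u + 3| < 1/(20/9) = 9/20, so the radius of convergence is 9/20.

R = 9/20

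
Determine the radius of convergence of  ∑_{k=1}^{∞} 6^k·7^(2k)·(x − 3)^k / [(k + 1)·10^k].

By the ratio test, |a_{k+1}/a_k| = [(k + 1)/((k+1) + 1)] · 6·49/10 → 147/5.
The series converges when 147/5 · |x − 3| < 1, giving R = 5/147.

R = 5/147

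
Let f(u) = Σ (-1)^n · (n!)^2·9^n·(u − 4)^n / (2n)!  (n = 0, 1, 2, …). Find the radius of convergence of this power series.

R = 4/9

The ratio of consecutive coefficients is (n+1)²/[(2n+1)·(2n+2)] · 9 → 9/4.
Convergence for |u − 4| · 9/4 < 1, i.e. |u − 4| < 4/9. So R = 4/9.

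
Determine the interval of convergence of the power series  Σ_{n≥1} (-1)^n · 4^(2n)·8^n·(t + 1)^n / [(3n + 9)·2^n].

By the ratio test, |a_{n+1}/a_n| = [(3n + 9)/(3(n+1) + 9)] · 16·8/2 → 64.
Thus R = 1/(64) = 1/64.
At t = -63/64: convergence follows from the alternating series test (terms decrease monotonically to 0).
At t = -65/64: comparison with the harmonic series Σ 1/n shows the series diverges.

(-65/64, -63/64]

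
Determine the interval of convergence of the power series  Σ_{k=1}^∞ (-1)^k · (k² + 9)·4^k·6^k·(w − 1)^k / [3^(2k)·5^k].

(-7/8, 23/8)

The ratio of consecutive coefficients is [((k+1)² + 9)/(k² + 9)] · 4·6/(9·5) → 8/15.
The series converges when 8/15 · |w − 1| < 1, giving R = 15/8.
At w = 23/8: the terms do not tend to 0, so the series diverges.
At w = -7/8: the terms have absolute value of order k², which does not tend to 0, so the series diverges by the divergence test.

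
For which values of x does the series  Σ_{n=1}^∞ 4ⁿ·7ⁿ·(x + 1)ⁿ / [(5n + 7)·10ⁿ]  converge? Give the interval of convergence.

Apply the ratio test: |a_{n+1}| / |a_n| = [(5n + 7)/(5(n+1) + 7)] · 4·7/10, which tends to 14/5 as n → ∞.
Hence the series converges for |x + 1| < 1/(14/5) = 5/14, so the radius of convergence is 5/14.
Endpoint x = -9/14: the terms are asymptotic to a nonzero constant times 1/n, so the series diverges by limit comparison with Σ 1/n.
Endpoint x = -19/14: convergence follows from the alternating series test (terms decrease monotonically to 0).

[-19/14, -9/14)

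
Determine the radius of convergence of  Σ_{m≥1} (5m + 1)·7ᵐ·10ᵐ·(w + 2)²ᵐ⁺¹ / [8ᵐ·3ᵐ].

R = 2√105/35

Ratio test: |a_{m+1}/a_m| = [(5(m+1) + 1)/(5m + 1)] · 7·10/(8·3) → 35/12 as m → ∞.
Since the exponent of (w + 2) increases by 2 each term, convergence requires |w + 2|² < 12/35, hence R = 2√105/35.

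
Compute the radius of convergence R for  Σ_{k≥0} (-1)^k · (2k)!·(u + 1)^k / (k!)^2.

R = 1/4

By the ratio test, |a_{k+1}/a_k| = (2k+1)·(2k+2)/(k+1)² → 4.
Convergence for |u + 1| · 4 < 1, i.e. |u + 1| < 1/4. So R = 1/4.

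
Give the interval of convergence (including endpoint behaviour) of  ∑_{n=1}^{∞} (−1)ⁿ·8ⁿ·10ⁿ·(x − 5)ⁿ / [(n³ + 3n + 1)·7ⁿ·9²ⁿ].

Ratio test: |a_{n+1}/a_n| = [(n³ + 3n + 1)/((n+1)³ + 3(n+1) + 1)] · 8·10/(7·81) → 80/567 as n → ∞.
Convergence for |x − 5| · 80/567 < 1, i.e. |x − 5| < 567/80. So R = 567/80.
Endpoint x = 967/80: absolute convergence follows by limit comparison with Σ 1/n³.
When x = -167/80, absolute convergence follows by limit comparison with Σ 1/n³.

[-167/80, 967/80]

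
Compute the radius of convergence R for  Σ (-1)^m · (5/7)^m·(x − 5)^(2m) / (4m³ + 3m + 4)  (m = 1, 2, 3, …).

R = √35/5

Apply the ratio test: |a_{m+1}| / |a_m| = [(4m³ + 3m + 4)/(4(m+1)³ + 3(m+1) + 4)] · 5/7, which tends to 5/7 as m → ∞.
Writing y = (x − 5)², the series in y has radius 7/5, so |x − 5| < √(7/5) and R = √35/5.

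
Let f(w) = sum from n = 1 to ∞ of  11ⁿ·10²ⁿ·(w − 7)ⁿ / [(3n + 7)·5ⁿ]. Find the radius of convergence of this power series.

R = 1/220

Apply the ratio test: |a_{n+1}| / |a_n| = [(3n + 7)/(3(n+1) + 7)] · 11·100/5, which tends to 220 as n → ∞.
Hence the series converges for |w − 7| < 1/(220) = 1/220, so the radius of convergence is 1/220.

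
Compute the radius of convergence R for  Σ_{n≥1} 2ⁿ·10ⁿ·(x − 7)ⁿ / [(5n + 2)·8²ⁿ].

By the ratio test, |a_{n+1}/a_n| = [(5n + 2)/(5(n+1) + 2)] · 2·10/64 → 5/16.
Thus R = 1/(5/16) = 16/5.

R = 16/5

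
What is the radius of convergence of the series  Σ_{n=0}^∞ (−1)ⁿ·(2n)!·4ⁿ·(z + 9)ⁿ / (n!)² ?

R = 1/16

The ratio of consecutive coefficients is (2n+1)·(2n+2)/(n+1)² · 4 → 16.
Thus R = 1/(16) = 1/16.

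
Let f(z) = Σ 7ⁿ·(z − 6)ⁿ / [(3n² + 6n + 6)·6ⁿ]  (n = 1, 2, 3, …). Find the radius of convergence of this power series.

R = 6/7

Ratio test: |a_{n+1}/a_n| = [(3n² + 6n + 6)/(3(n+1)² + 6(n+1) + 6)] · 7/6 → 7/6 as n → ∞.
Hence the series converges for |z − 6| < 1/(7/6) = 6/7, so the radius of convergence is 6/7.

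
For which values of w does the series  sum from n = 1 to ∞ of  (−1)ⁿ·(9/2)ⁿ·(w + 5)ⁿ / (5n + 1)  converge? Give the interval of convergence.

Ratio test: |a_{n+1}/a_n| = [(5n + 1)/(5(n+1) + 1)] · 9/2 → 9/2 as n → ∞.
The series converges when 9/2 · |w + 5| < 1, giving R = 2/9.
When w = -43/9, the terms alternate in sign and decrease monotonically to 0 in absolute value (size ~ c/n), so the alternating series test gives convergence.
Check w = -47/9: the terms behave like c/n; limit comparison with the harmonic series gives divergence.

(-47/9, -43/9]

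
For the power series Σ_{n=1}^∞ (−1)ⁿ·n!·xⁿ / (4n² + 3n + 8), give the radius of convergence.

Apply the ratio test: |a_{n+1}| / |a_n| = (n+1) · (4n² + 3n + 8)/(4(n+1)² + 3(n+1) + 8), which tends to ∞ as n → ∞.
Since the ratio → ∞, the series diverges for every x ≠ 0, and R = 0.

R = 0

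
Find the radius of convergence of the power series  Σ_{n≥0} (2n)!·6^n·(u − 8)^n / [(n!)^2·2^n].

R = 1/12

Ratio test: |a_{n+1}/a_n| = (2n+1)·(2n+2)/(n+1)² · 6/2 → 12 as n → ∞.
Hence the series converges for |u − 8| < 1/(12) = 1/12, so the radius of convergence is 1/12.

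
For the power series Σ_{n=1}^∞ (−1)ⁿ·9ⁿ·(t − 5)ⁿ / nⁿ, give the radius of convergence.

By the Cauchy root test, |a_n|^(1/n) = 9/n → 0.
The limit is 0 for every t, so R = ∞.

R = ∞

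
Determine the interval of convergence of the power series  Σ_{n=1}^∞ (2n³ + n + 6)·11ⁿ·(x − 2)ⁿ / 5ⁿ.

(17/11, 27/11)

The ratio of consecutive coefficients is [(2(n+1)³ + (n+1) + 6)/(2n³ + n + 6)] · 11/5 → 11/5.
Thus R = 1/(11/5) = 5/11.
When x = 27/11, the terms have absolute value of order n³, which does not tend to 0, so the series diverges by the divergence test.
Check x = 17/11: the terms have absolute value of order n³, which does not tend to 0, so the series diverges by the divergence test.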